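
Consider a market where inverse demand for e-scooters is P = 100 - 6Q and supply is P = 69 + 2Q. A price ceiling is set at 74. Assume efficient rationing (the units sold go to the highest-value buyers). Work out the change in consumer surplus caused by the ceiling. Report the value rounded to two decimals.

1.20

Free-market equilibrium: 100 - 6Q = 69 + 2Q gives Q* = 3.875, P* = 76.75.
At P = 74, sellers supply (74 - 69)/2 = 2.5 while buyers want more, so the quantity traded is 2.5 at price 74.
CS goes from (1/2)(3.875)(23.25) = 45.0469 to 46.25 (computed as (100 - 74)(2.5) - (1/2)(6)(2.5)^2), a change of 1.2031.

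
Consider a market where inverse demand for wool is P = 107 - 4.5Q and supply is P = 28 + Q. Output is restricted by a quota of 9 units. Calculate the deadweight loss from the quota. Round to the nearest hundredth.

Without the quota, 107 - 4.5Q = 28 + Q gives Q* = 14.3636.
At Q = 9 the demand price is 107 - 4.5(9) = 66.5 and the supply price is 28 + (9) = 37.
Deadweight loss is the triangle between the curves from 9 to 14.3636: (1/2)(66.5 - 37)(14.3636 - 9) = 79.1136.

79.11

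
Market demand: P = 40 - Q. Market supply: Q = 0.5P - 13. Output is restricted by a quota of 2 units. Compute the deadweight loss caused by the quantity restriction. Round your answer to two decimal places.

10.67

Rewriting supply in inverse form: P = 26 + 2Q.
Unrestricted equilibrium: Q* = (40 - 26)/(1 + 2) = 4.6667.
At Q = 2 the demand price is 40 - (2) = 38 and the supply price is 26 + 2(2) = 30.
Deadweight loss is the triangle between the curves from 2 to 4.6667: (1/2)(38 - 30)(4.6667 - 2) = 10.6667.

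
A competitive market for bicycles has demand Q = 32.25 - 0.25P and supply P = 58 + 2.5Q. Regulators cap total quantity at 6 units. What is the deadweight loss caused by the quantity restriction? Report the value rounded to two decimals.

Rewriting demand in inverse form: P = 129 - 4Q.
Without the quota, 129 - 4Q = 58 + 2.5Q gives Q* = 10.9231.
At Q = 6 the demand price is 129 - 4(6) = 105 and the supply price is 58 + 2.5(6) = 73.
Deadweight loss is the triangle between the curves from 6 to 10.9231: (1/2)(105 - 73)(10.9231 - 6) = 78.7692.

78.77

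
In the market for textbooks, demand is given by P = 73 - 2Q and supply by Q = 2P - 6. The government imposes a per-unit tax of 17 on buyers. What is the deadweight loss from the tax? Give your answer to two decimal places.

Rewriting supply in inverse form: P = 3 + 0.5Q.
Pre-tax equilibrium: 73 - 2Q = 3 + 0.5Q gives Q* = 28, P* = 17.
With the tax, buyers' net willingness to pay falls by 17: (73 - 17) - 2Q = 3 + 0.5Q, so Q_t = 21.2. Buyers pay P_b = 30.6; sellers receive P_s = P_b - 17 = 13.6.
The welfare triangle lost has base Q* - Q_t = 6.8 and height t = 17, so DWL = (1/2)(6.8)(17) = 57.8.

57.80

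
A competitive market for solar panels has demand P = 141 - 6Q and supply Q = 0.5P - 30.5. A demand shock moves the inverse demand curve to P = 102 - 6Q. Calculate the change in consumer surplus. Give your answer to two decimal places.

-221.20

Rewriting supply in inverse form: P = 61 + 2Q.
Initial equilibrium: Q_0 = 10, P_0 = 81; CS_0 = (1/2)(10)(60) = 300, PS_0 = (1/2)(10)(20) = 100.
New equilibrium: 102 - 6Q = 61 + 2Q gives Q_1 = 5.125, P_1 = 71.25; CS_1 = 78.7969, PS_1 = 26.2656.
Change in consumer surplus = 78.7969 - 300 = -221.2031.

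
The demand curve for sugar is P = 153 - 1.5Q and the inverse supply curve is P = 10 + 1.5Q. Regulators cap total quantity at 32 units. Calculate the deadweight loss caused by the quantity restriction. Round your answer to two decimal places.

Without the quota, 153 - 1.5Q = 10 + 1.5Q gives Q* = 47.6667.
At Q = 32 the demand price is 153 - 1.5(32) = 105 and the supply price is 10 + 1.5(32) = 58.
Deadweight loss is the triangle between the curves from 32 to 47.6667: (1/2)(105 - 58)(47.6667 - 32) = 368.1667.

368.17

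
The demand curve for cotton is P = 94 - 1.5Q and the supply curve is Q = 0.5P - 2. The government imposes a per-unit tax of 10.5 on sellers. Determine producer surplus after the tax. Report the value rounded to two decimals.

Rewriting supply in inverse form: P = 4 + 2Q.
Pre-tax equilibrium: 94 - 1.5Q = 4 + 2Q gives Q* = 25.7143, P* = 55.4286.
A tax on sellers shifts supply up by 10.5: 94 - 1.5Q = 4 + 2Q + 10.5, so Q_t = 22.7143. Buyers pay P_b = 59.9286; sellers receive P_s = P_b - 10.5 = 49.4286.
Producer surplus is the triangle above supply below P_s: (1/2)(22.7143)(49.4286 - 4) = 515.9388.

515.94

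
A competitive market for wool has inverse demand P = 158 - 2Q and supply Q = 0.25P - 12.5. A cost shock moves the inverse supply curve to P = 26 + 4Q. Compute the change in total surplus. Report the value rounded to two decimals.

Rewriting supply in inverse form: P = 50 + 4Q.
Initial equilibrium: Q_0 = 18, P_0 = 122; CS_0 = (1/2)(18)(36) = 324, PS_0 = (1/2)(18)(72) = 648.
New equilibrium: 158 - 2Q = 26 + 4Q gives Q_1 = 22, P_1 = 114; CS_1 = 484, PS_1 = 968.
Change in total surplus = (484 + 968) - (324 + 648) = 480.

480.00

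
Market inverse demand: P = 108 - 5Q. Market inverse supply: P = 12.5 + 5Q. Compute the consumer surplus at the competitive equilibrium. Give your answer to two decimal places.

228.01

Setting demand equal to supply, 95.5 = 10Q, so Q* = 9.55 and P* = 60.25.
The demand choke price is 108, so CS = (1/2)(Q*)(108 - P*) = (1/2)(9.55)(47.75) = 228.0062.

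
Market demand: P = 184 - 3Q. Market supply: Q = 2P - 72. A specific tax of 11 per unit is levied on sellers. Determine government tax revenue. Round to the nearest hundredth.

Rewriting supply in inverse form: P = 36 + 0.5Q.
Without the tax, 184 - 3Q = 36 + 0.5Q so Q* = 42.2857 and P* = 57.1429.
A tax on sellers shifts supply up by 11: 184 - 3Q = 36 + 0.5Q + 11, so Q_t = 39.1429. Buyers pay P_b = 66.5714; sellers receive P_s = P_b - 11 = 55.5714.
Tax revenue = t x Q_t = 11 x 39.1429 = 430.5714.

430.57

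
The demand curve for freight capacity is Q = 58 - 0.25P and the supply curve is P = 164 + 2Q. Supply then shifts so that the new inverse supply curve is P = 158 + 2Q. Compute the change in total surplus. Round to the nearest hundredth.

71.00

Rewriting demand in inverse form: P = 232 - 4Q.
Initial equilibrium: Q_0 = 11.3333, P_0 = 186.6667; CS_0 = (1/2)(11.3333)(45.3333) = 256.8889, PS_0 = (1/2)(11.3333)(22.6667) = 128.4444.
New equilibrium: 232 - 4Q = 158 + 2Q gives Q_1 = 12.3333, P_1 = 182.6667; CS_1 = 304.2222, PS_1 = 152.1111.
Change in total surplus = (304.2222 + 152.1111) - (256.8889 + 128.4444) = 71.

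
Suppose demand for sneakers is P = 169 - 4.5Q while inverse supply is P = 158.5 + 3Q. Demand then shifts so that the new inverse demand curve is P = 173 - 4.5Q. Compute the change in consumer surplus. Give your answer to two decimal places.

Initial equilibrium: Q_0 = 1.4, P_0 = 162.7; CS_0 = (1/2)(1.4)(6.3) = 4.41, PS_0 = (1/2)(1.4)(4.2) = 2.94.
New equilibrium: 173 - 4.5Q = 158.5 + 3Q gives Q_1 = 1.9333, P_1 = 164.3; CS_1 = 8.41, PS_1 = 5.6067.
Change in consumer surplus = 8.41 - 4.41 = 4.

4.00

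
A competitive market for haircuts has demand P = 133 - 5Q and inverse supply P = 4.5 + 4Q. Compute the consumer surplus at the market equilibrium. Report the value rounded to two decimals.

Set 133 - 5Q = 4.5 + 4Q, which gives 128.5 = 9Q, so Q* = 14.2778 and P* = 133 - 5(14.2778) = 61.6111.
The demand choke price is 133, so CS = (1/2)(Q*)(133 - P*) = (1/2)(14.2778)(71.3889) = 509.6373.

509.64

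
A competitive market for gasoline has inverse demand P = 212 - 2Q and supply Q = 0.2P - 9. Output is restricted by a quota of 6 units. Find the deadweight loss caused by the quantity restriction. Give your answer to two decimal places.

1116.07

Rewriting supply in inverse form: P = 45 + 5Q.
Without the quota, 212 - 2Q = 45 + 5Q gives Q* = 23.8571.
At Q = 6 the demand price is 212 - 2(6) = 200 and the supply price is 45 + 5(6) = 75.
DWL = (1/2)(gap between curves at 6) x (Q* - 6) = (1/2)(125)(17.8571) = 1116.0714.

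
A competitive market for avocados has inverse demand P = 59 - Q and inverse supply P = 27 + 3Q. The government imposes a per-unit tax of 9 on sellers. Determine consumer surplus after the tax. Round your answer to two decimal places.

Without the tax, 59 - Q = 27 + 3Q so Q* = 8 and P* = 51.
With the tax, sellers need 9 more per unit: 59 - Q = 27 + 3Q + 9, so Q_t = 5.75. Buyers pay P_b = 53.25; sellers receive P_s = P_b - 9 = 44.25.
Consumer surplus is the triangle under demand above P_b: (1/2)(5.75)(59 - 53.25) = 16.5312.

16.53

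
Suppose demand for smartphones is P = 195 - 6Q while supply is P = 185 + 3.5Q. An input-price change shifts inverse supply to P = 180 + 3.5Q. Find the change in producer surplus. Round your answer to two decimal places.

2.42

Initial equilibrium: Q_0 = 1.0526, P_0 = 188.6842; CS_0 = (1/2)(1.0526)(6.3158) = 3.3241, PS_0 = (1/2)(1.0526)(3.6842) = 1.9391.
New equilibrium: 195 - 6Q = 180 + 3.5Q gives Q_1 = 1.5789, P_1 = 185.5263; CS_1 = 7.4792, PS_1 = 4.3629.
Change in producer surplus = 4.3629 - 1.9391 = 2.4238.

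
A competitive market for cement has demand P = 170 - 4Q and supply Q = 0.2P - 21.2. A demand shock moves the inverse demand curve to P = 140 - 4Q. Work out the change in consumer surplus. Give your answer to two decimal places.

Rewriting supply in inverse form: P = 106 + 5Q.
Initial equilibrium: Q_0 = 7.1111, P_0 = 141.5556; CS_0 = (1/2)(7.1111)(28.4444) = 101.1358, PS_0 = (1/2)(7.1111)(35.5556) = 126.4198.
New equilibrium: 140 - 4Q = 106 + 5Q gives Q_1 = 3.7778, P_1 = 124.8889; CS_1 = 28.5432, PS_1 = 35.679.
Change in consumer surplus = 28.5432 - 101.1358 = -72.5926.

-72.59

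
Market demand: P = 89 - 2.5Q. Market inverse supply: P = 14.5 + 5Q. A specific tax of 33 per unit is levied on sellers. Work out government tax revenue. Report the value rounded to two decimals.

182.60

Pre-tax equilibrium: 89 - 2.5Q = 14.5 + 5Q gives Q* = 9.9333, P* = 64.1667.
With the tax, sellers need 33 more per unit: 89 - 2.5Q = 14.5 + 5Q + 33, so Q_t = 5.5333. Buyers pay P_b = 75.1667; sellers receive P_s = P_b - 33 = 42.1667.
Tax revenue = t x Q_t = 33 x 5.5333 = 182.6.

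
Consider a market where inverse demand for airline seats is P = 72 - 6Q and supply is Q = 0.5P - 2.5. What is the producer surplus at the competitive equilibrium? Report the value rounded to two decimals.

Rewriting supply in inverse form: P = 5 + 2Q.
Setting demand equal to supply, 67 = 8Q, so Q* = 8.375 and P* = 21.75.
PS is the area between P* and the supply curve from 0 to Q*: (1/2)(8.375)(16.75) = 70.1406.

70.14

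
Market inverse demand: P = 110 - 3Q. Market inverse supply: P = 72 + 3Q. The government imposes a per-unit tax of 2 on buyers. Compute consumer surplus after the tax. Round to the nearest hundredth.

54.00

Pre-tax equilibrium: 110 - 3Q = 72 + 3Q gives Q* = 6.3333, P* = 91.
A tax on buyers shifts demand down by 2: (110 - 2) - 3Q = 72 + 3Q, so Q_t = 6. Buyers pay P_b = 92; sellers receive P_s = P_b - 2 = 90.
CS = (1/2)(Q_t)(110 - P_b) = (1/2)(6)(18) = 54.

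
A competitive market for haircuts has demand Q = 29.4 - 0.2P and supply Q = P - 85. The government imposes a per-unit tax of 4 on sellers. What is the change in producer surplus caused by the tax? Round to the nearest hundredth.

Rewriting demand in inverse form: P = 147 - 5Q.
Rewriting supply in inverse form: P = 85 + Q.
Without the tax, 147 - 5Q = 85 + Q so Q* = 10.3333 and P* = 95.3333.
A tax on sellers shifts supply up by 4: 147 - 5Q = 85 + Q + 4, so Q_t = 9.6667. Buyers pay P_b = 98.6667; sellers receive P_s = P_b - 4 = 94.6667.
PS falls from (1/2)(10.3333)(10.3333) = 53.3889 to (1/2)(9.6667)(9.6667) = 46.7222, a change of -6.6667.

-6.67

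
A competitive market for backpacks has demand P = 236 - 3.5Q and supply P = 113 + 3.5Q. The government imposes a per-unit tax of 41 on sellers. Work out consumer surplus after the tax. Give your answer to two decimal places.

240.14

Pre-tax equilibrium: 236 - 3.5Q = 113 + 3.5Q gives Q* = 17.5714, P* = 174.5.
With the tax, sellers need 41 more per unit: 236 - 3.5Q = 113 + 3.5Q + 41, so Q_t = 11.7143. Buyers pay P_b = 195; sellers receive P_s = P_b - 41 = 154.
CS = (1/2)(Q_t)(236 - P_b) = (1/2)(11.7143)(41) = 240.1429.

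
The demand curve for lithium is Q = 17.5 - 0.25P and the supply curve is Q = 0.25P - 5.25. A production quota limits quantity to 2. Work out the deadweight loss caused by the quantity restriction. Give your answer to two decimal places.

68.06

Rewriting demand in inverse form: P = 70 - 4Q.
Rewriting supply in inverse form: P = 21 + 4Q.
Without the quota, 70 - 4Q = 21 + 4Q gives Q* = 6.125.
At Q = 2 the demand price is 70 - 4(2) = 62 and the supply price is 21 + 4(2) = 29.
Deadweight loss is the triangle between the curves from 2 to 6.125: (1/2)(62 - 29)(6.125 - 2) = 68.0625.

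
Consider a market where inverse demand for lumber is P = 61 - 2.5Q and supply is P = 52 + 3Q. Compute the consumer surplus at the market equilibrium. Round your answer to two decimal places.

Setting demand equal to supply, 9 = 5.5Q, so Q* = 1.6364 and P* = 56.9091.
The demand choke price is 61, so CS = (1/2)(Q*)(61 - P*) = (1/2)(1.6364)(4.0909) = 3.3471.

3.35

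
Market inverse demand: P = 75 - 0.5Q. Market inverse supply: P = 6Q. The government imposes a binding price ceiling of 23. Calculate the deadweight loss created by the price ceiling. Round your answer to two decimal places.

Free-market equilibrium: 75 - 0.5Q = 6Q gives Q* = 11.5385, P* = 69.2308.
At P = 23, sellers supply (23 - 0)/6 = 3.8333 while buyers want more, so the quantity traded is 3.8333 at price 23.
The lost-trades triangle has base Q* - 3.8333 = 7.7051 and height equal to the gap between the curves at Q = 3.8333, which is 73.0833 - 23 = 50.0833. DWL = (1/2)(7.7051)(50.0833) = 192.9493.

192.95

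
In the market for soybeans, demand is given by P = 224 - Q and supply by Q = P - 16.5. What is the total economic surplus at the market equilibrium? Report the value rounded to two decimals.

10764.06

Rewriting supply in inverse form: P = 16.5 + Q.
Set 224 - Q = 16.5 + Q, which gives 207.5 = 2Q, so Q* = 103.75 and P* = 224 - (103.75) = 120.25.
Total surplus is the full triangle between the curves from 0 to Q*: (1/2)(103.75)(224 - 16.5) = 10764.0625.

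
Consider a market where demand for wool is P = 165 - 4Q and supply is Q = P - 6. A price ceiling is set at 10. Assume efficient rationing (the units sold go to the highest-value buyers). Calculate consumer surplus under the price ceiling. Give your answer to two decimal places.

588.00

Rewriting supply in inverse form: P = 6 + Q.
Without the control, 165 - 4Q = 6 + Q so Q* = 31.8 and P* = 37.8.
At P = 10, sellers supply (10 - 6)/1 = 4 while buyers want more, so the quantity traded is 4 at price 10.
The demand price at Q = 4 is 149. CS is the trapezoid between demand and 10 over [0, 4]: (1/2)[(165 - 10) + (149 - 10)](4) = 588.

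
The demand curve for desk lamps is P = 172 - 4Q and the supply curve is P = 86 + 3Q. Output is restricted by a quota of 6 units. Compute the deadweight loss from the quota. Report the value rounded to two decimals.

138.29

Without the quota, 172 - 4Q = 86 + 3Q gives Q* = 12.2857.
At Q = 6 the demand price is 172 - 4(6) = 148 and the supply price is 86 + 3(6) = 104.
DWL = (1/2)(gap between curves at 6) x (Q* - 6) = (1/2)(44)(6.2857) = 138.2857.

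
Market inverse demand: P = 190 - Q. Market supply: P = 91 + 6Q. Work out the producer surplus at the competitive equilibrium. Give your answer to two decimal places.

600.06

Set 190 - Q = 91 + 6Q, which gives 99 = 7Q, so Q* = 14.1429 and P* = 190 - (14.1429) = 175.8571.
PS is the area between P* and the supply curve from 0 to Q*: (1/2)(14.1429)(84.8571) = 600.0612.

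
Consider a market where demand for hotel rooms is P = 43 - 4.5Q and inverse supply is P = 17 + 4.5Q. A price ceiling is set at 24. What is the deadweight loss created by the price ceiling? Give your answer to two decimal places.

Free-market equilibrium: 43 - 4.5Q = 17 + 4.5Q gives Q* = 2.8889, P* = 30.
At the ceiling price 24, quantity supplied is (24 - 17)/4.5 = 1.5556; supply is the short side, so Q = 1.5556 trades at P = 24.
The lost-trades triangle has base Q* - 1.5556 = 1.3333 and height equal to the gap between the curves at Q = 1.5556, which is 36 - 24 = 12. DWL = (1/2)(1.3333)(12) = 8.

8.00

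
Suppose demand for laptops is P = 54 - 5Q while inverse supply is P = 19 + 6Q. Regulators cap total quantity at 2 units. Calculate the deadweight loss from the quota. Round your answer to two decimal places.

Without the quota, 54 - 5Q = 19 + 6Q gives Q* = 3.1818.
At Q = 2 the demand price is 54 - 5(2) = 44 and the supply price is 19 + 6(2) = 31.
Deadweight loss is the triangle between the curves from 2 to 3.1818: (1/2)(44 - 31)(3.1818 - 2) = 7.6818.

7.68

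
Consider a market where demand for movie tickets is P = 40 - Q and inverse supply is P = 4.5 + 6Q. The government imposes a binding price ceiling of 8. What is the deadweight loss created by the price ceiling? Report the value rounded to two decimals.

Without the control, 40 - Q = 4.5 + 6Q so Q* = 5.0714 and P* = 34.9286.
At P = 8, sellers supply (8 - 4.5)/6 = 0.5833 while buyers want more, so the quantity traded is 0.5833 at price 8.
At Q = 0.5833 the demand price is 39.4167 and the supply price is 8. Deadweight loss is the triangle between the curves from 0.5833 to 5.0714: (1/2)(39.4167 - 8)(5.0714 - 0.5833) = 70.5005.

70.50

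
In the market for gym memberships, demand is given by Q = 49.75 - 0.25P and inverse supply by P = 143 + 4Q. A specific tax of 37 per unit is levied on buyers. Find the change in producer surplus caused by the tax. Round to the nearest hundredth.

Rewriting demand in inverse form: P = 199 - 4Q.
Pre-tax equilibrium: 199 - 4Q = 143 + 4Q gives Q* = 7, P* = 171.
A tax on buyers shifts demand down by 37: (199 - 37) - 4Q = 143 + 4Q, so Q_t = 2.375. Buyers pay P_b = 189.5; sellers receive P_s = P_b - 37 = 152.5.
PS falls from (1/2)(7)(28) = 98 to (1/2)(2.375)(9.5) = 11.2812, a change of -86.7188.

-86.72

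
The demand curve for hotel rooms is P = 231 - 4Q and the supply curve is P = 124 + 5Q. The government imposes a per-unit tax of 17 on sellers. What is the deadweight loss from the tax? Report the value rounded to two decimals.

Pre-tax equilibrium: 231 - 4Q = 124 + 5Q gives Q* = 11.8889, P* = 183.4444.
A tax on sellers shifts supply up by 17: 231 - 4Q = 124 + 5Q + 17, so Q_t = 10. Buyers pay P_b = 191; sellers receive P_s = P_b - 17 = 174.
The welfare triangle lost has base Q* - Q_t = 1.8889 and height t = 17, so DWL = (1/2)(1.8889)(17) = 16.0556.

16.06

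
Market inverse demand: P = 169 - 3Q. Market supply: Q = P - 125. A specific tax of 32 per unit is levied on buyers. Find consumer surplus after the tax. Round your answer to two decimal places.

Rewriting supply in inverse form: P = 125 + Q.
Pre-tax equilibrium: 169 - 3Q = 125 + Q gives Q* = 11, P* = 136.
A tax on buyers shifts demand down by 32: (169 - 32) - 3Q = 125 + Q, so Q_t = 3. Buyers pay P_b = 160; sellers receive P_s = P_b - 32 = 128.
CS = (1/2)(Q_t)(169 - P_b) = (1/2)(3)(9) = 13.5.

13.50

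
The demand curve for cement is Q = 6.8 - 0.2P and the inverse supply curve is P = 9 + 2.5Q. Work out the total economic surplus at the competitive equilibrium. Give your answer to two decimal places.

Rewriting demand in inverse form: P = 34 - 5Q.
Setting demand equal to supply, 25 = 7.5Q, so Q* = 3.3333 and P* = 17.3333.
CS = (1/2)(3.3333)(16.6667) = 27.7778 and PS = (1/2)(3.3333)(8.3333) = 13.8889, so total surplus = 41.6667.

41.67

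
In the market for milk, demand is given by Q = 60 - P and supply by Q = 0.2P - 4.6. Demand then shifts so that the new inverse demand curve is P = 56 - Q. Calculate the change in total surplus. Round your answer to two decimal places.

Rewriting demand in inverse form: P = 60 - Q.
Rewriting supply in inverse form: P = 23 + 5Q.
Initial equilibrium: Q_0 = 6.1667, P_0 = 53.8333; CS_0 = (1/2)(6.1667)(6.1667) = 19.0139, PS_0 = (1/2)(6.1667)(30.8333) = 95.0694.
New equilibrium: 56 - Q = 23 + 5Q gives Q_1 = 5.5, P_1 = 50.5; CS_1 = 15.125, PS_1 = 75.625.
Change in total surplus = (15.125 + 75.625) - (19.0139 + 95.0694) = -23.3333.

-23.33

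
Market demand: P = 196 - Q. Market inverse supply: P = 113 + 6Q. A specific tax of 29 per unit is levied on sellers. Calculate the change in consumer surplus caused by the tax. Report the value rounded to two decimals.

-40.54

Without the tax, 196 - Q = 113 + 6Q so Q* = 11.8571 and P* = 184.1429.
A tax on sellers shifts supply up by 29: 196 - Q = 113 + 6Q + 29, so Q_t = 7.7143. Buyers pay P_b = 188.2857; sellers receive P_s = P_b - 29 = 159.2857.
Consumers lose the trapezoid between P* and P_b out to Q_t plus the triangle from Q_t to Q*: change in CS = 29.7551 - 70.2959 = -40.5408.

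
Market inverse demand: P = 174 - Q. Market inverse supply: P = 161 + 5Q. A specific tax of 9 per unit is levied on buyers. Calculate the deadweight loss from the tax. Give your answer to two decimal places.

6.75

Without the tax, 174 - Q = 161 + 5Q so Q* = 2.1667 and P* = 171.8333.
A tax on buyers shifts demand down by 9: (174 - 9) - Q = 161 + 5Q, so Q_t = 0.6667. Buyers pay P_b = 173.3333; sellers receive P_s = P_b - 9 = 164.3333.
Deadweight loss is the triangle between the curves from Q_t to Q*: (1/2)(2.1667 - 0.6667)(9) = 6.75.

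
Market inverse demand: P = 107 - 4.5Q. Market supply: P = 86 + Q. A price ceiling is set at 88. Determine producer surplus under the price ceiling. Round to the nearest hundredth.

2.00

Free-market equilibrium: 107 - 4.5Q = 86 + Q gives Q* = 3.8182, P* = 89.8182.
At the ceiling price 88, quantity supplied is (88 - 86)/1 = 2; supply is the short side, so Q = 2 trades at P = 88.
PS is the triangle above supply below 88: (1/2)(2)(88 - 86) = 2.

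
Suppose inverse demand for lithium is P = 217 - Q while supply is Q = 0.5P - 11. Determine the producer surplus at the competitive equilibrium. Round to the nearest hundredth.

4225.00

Rewriting supply in inverse form: P = 22 + 2Q.
Set 217 - Q = 22 + 2Q, which gives 195 = 3Q, so Q* = 65 and P* = 217 - (65) = 152.
The supply curve's price intercept is 22, so PS = (1/2)(Q*)(P* - 22) = (1/2)(65)(130) = 4225.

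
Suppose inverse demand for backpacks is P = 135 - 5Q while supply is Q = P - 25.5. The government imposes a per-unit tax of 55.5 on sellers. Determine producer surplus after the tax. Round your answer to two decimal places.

40.50

Rewriting supply in inverse form: P = 25.5 + Q.
Pre-tax equilibrium: 135 - 5Q = 25.5 + Q gives Q* = 18.25, P* = 43.75.
With the tax, sellers need 55.5 more per unit: 135 - 5Q = 25.5 + Q + 55.5, so Q_t = 9. Buyers pay P_b = 90; sellers receive P_s = P_b - 55.5 = 34.5.
Producer surplus is the triangle above supply below P_s: (1/2)(9)(34.5 - 25.5) = 40.5.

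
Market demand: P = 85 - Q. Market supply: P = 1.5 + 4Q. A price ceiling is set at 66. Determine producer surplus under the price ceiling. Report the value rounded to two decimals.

520.03

Free-market equilibrium: 85 - Q = 1.5 + 4Q gives Q* = 16.7, P* = 68.3.
At P = 66, sellers supply (66 - 1.5)/4 = 16.125 while buyers want more, so the quantity traded is 16.125 at price 66.
PS is the triangle above supply below 66: (1/2)(16.125)(66 - 1.5) = 520.0312.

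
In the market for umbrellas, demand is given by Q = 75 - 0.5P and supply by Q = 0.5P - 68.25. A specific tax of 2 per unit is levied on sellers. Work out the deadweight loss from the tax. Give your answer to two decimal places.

Rewriting demand in inverse form: P = 150 - 2Q.
Rewriting supply in inverse form: P = 136.5 + 2Q.
Pre-tax equilibrium: 150 - 2Q = 136.5 + 2Q gives Q* = 3.375, P* = 143.25.
A tax on sellers shifts supply up by 2: 150 - 2Q = 136.5 + 2Q + 2, so Q_t = 2.875. Buyers pay P_b = 144.25; sellers receive P_s = P_b - 2 = 142.25.
Deadweight loss is the triangle between the curves from Q_t to Q*: (1/2)(3.375 - 2.875)(2) = 0.5.

0.50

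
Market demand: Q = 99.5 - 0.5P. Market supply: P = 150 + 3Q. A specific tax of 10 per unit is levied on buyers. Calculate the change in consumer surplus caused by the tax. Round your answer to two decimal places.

-35.20

Rewriting demand in inverse form: P = 199 - 2Q.
Without the tax, 199 - 2Q = 150 + 3Q so Q* = 9.8 and P* = 179.4.
With the tax, buyers' net willingness to pay falls by 10: (199 - 10) - 2Q = 150 + 3Q, so Q_t = 7.8. Buyers pay P_b = 183.4; sellers receive P_s = P_b - 10 = 173.4.
Consumers lose the trapezoid between P* and P_b out to Q_t plus the triangle from Q_t to Q*: change in CS = 60.84 - 96.04 = -35.2.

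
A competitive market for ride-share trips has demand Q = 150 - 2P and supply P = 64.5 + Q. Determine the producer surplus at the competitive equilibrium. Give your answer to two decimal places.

Rewriting demand in inverse form: P = 75 - 0.5Q.
Set 75 - 0.5Q = 64.5 + Q, which gives 10.5 = 1.5Q, so Q* = 7 and P* = 75 - 0.5(7) = 71.5.
PS is the area between P* and the supply curve from 0 to Q*: (1/2)(7)(7) = 24.5.

24.50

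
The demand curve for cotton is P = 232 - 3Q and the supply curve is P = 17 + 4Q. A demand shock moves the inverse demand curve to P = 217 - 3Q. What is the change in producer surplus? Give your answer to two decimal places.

-254.08

Initial equilibrium: Q_0 = 30.7143, P_0 = 139.8571; CS_0 = (1/2)(30.7143)(92.1429) = 1415.051, PS_0 = (1/2)(30.7143)(122.8571) = 1886.7347.
New equilibrium: 217 - 3Q = 17 + 4Q gives Q_1 = 28.5714, P_1 = 131.2857; CS_1 = 1224.4898, PS_1 = 1632.6531.
Change in producer surplus = 1632.6531 - 1886.7347 = -254.0816.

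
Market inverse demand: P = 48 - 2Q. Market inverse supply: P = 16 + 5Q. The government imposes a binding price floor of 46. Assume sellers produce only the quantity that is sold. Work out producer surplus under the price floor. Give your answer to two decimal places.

27.50

Without the control, 48 - 2Q = 16 + 5Q so Q* = 4.5714 and P* = 38.8571.
At P = 46, buyers demand (48 - 46)/2 = 1 while sellers would supply more, so the quantity traded is 1 at price 46.
The supply price at Q = 1 is 21. PS is the trapezoid between 46 and supply over [0, 1]: (1/2)[(46 - 16) + (46 - 21)](1) = 27.5.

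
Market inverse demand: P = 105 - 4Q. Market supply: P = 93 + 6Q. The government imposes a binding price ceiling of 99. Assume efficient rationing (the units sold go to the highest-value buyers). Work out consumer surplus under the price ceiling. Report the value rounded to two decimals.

Without the control, 105 - 4Q = 93 + 6Q so Q* = 1.2 and P* = 100.2.
At the ceiling price 99, quantity supplied is (99 - 93)/6 = 1; supply is the short side, so Q = 1 trades at P = 99.
The demand price at Q = 1 is 101. CS is the trapezoid between demand and 99 over [0, 1]: (1/2)[(105 - 99) + (101 - 99)](1) = 4.

4.00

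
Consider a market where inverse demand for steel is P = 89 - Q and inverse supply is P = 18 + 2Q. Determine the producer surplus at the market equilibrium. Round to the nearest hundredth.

Setting demand equal to supply, 71 = 3Q, so Q* = 23.6667 and P* = 65.3333.
Producer surplus is the triangle above supply below P*: (1/2)(23.6667)(65.3333 - 18) = (1/2)(23.6667)(47.3333) = 560.1111.

560.11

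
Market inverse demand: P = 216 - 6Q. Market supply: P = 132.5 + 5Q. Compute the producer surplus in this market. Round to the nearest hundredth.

144.05

Setting demand equal to supply, 83.5 = 11Q, so Q* = 7.5909 and P* = 170.4545.
PS is the area between P* and the supply curve from 0 to Q*: (1/2)(7.5909)(37.9545) = 144.0548.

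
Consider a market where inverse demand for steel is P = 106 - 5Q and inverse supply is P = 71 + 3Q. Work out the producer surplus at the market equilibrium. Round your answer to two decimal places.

28.71

Equilibrium: 106 - 5Q = 71 + 3Q, so Q* = 4.375 and P* = 84.125.
Producer surplus is the triangle above supply below P*: (1/2)(4.375)(84.125 - 71) = (1/2)(4.375)(13.125) = 28.7109.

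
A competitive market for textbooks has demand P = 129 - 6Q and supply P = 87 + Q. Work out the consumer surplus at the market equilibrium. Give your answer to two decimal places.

Equilibrium: 129 - 6Q = 87 + Q, so Q* = 6 and P* = 93.
The demand choke price is 129, so CS = (1/2)(Q*)(129 - P*) = (1/2)(6)(36) = 108.

108.00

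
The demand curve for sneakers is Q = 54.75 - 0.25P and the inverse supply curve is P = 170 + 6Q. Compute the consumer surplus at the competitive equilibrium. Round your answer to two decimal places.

48.02

Rewriting demand in inverse form: P = 219 - 4Q.
Setting demand equal to supply, 49 = 10Q, so Q* = 4.9 and P* = 199.4.
The demand choke price is 219, so CS = (1/2)(Q*)(219 - P*) = (1/2)(4.9)(19.6) = 48.02.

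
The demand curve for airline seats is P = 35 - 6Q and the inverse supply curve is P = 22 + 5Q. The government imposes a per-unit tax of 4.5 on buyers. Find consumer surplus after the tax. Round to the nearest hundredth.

Pre-tax equilibrium: 35 - 6Q = 22 + 5Q gives Q* = 1.1818, P* = 27.9091.
With the tax, buyers' net willingness to pay falls by 4.5: (35 - 4.5) - 6Q = 22 + 5Q, so Q_t = 0.7727. Buyers pay P_b = 30.3636; sellers receive P_s = P_b - 4.5 = 25.8636.
CS = (1/2)(Q_t)(35 - P_b) = (1/2)(0.7727)(4.6364) = 1.7913.

1.79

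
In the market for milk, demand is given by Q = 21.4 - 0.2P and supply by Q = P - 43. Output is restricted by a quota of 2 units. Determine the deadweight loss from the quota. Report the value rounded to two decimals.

Rewriting demand in inverse form: P = 107 - 5Q.
Rewriting supply in inverse form: P = 43 + Q.
Without the quota, 107 - 5Q = 43 + Q gives Q* = 10.6667.
At Q = 2 the demand price is 107 - 5(2) = 97 and the supply price is 43 + (2) = 45.
DWL = (1/2)(gap between curves at 2) x (Q* - 2) = (1/2)(52)(8.6667) = 225.3333.

225.33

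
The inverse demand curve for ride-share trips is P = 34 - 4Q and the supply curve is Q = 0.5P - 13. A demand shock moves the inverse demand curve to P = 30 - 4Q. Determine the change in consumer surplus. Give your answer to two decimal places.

-2.67

Rewriting supply in inverse form: P = 26 + 2Q.
Initial equilibrium: Q_0 = 1.3333, P_0 = 28.6667; CS_0 = (1/2)(1.3333)(5.3333) = 3.5556, PS_0 = (1/2)(1.3333)(2.6667) = 1.7778.
New equilibrium: 30 - 4Q = 26 + 2Q gives Q_1 = 0.6667, P_1 = 27.3333; CS_1 = 0.8889, PS_1 = 0.4444.
Change in consumer surplus = 0.8889 - 3.5556 = -2.6667.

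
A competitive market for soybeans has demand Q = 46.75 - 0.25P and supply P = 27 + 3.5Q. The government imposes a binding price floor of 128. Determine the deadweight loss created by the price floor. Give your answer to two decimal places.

Rewriting demand in inverse form: P = 187 - 4Q.
Free-market equilibrium: 187 - 4Q = 27 + 3.5Q gives Q* = 21.3333, P* = 101.6667.
At the floor price 128, quantity demanded is (187 - 128)/4 = 14.75; demand is the short side, so Q = 14.75 trades at P = 128.
At Q = 14.75 the demand price is 128 and the supply price is 78.625. Deadweight loss is the triangle between the curves from 14.75 to 21.3333: (1/2)(128 - 78.625)(21.3333 - 14.75) = 162.526.

162.53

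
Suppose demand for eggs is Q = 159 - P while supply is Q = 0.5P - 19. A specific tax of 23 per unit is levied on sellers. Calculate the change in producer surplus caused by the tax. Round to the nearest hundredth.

-559.67

Rewriting demand in inverse form: P = 159 - Q.
Rewriting supply in inverse form: P = 38 + 2Q.
Pre-tax equilibrium: 159 - Q = 38 + 2Q gives Q* = 40.3333, P* = 118.6667.
With the tax, sellers need 23 more per unit: 159 - Q = 38 + 2Q + 23, so Q_t = 32.6667. Buyers pay P_b = 126.3333; sellers receive P_s = P_b - 23 = 103.3333.
PS falls from (1/2)(40.3333)(80.6667) = 1626.7778 to (1/2)(32.6667)(65.3333) = 1067.1111, a change of -559.6667.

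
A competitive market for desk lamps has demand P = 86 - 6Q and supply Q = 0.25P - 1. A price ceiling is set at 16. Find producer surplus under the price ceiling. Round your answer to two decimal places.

18.00

Rewriting supply in inverse form: P = 4 + 4Q.
Free-market equilibrium: 86 - 6Q = 4 + 4Q gives Q* = 8.2, P* = 36.8.
At P = 16, sellers supply (16 - 4)/4 = 3 while buyers want more, so the quantity traded is 3 at price 16.
PS is the triangle above supply below 16: (1/2)(3)(16 - 4) = 18.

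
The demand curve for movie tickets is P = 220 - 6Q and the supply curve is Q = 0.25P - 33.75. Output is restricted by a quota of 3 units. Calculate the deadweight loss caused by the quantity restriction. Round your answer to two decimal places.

151.25

Rewriting supply in inverse form: P = 135 + 4Q.
Unrestricted equilibrium: Q* = (220 - 135)/(6 + 4) = 8.5.
At Q = 3 the demand price is 220 - 6(3) = 202 and the supply price is 135 + 4(3) = 147.
DWL = (1/2)(gap between curves at 3) x (Q* - 3) = (1/2)(55)(5.5) = 151.25.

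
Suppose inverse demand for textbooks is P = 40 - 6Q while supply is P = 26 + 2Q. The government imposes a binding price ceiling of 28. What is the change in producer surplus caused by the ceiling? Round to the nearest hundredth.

Without the control, 40 - 6Q = 26 + 2Q so Q* = 1.75 and P* = 29.5.
At P = 28, sellers supply (28 - 26)/2 = 1 while buyers want more, so the quantity traded is 1 at price 28.
PS goes from (1/2)(1.75)(3.5) = 3.0625 to 1 (computed as (28 - 26)(1) - (1/2)(2)(1)^2), a change of -2.0625.

-2.06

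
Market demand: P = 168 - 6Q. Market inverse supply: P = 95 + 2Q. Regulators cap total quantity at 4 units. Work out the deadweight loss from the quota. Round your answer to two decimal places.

105.06

Unrestricted equilibrium: Q* = (168 - 95)/(6 + 2) = 9.125.
At Q = 4 the demand price is 168 - 6(4) = 144 and the supply price is 95 + 2(4) = 103.
DWL = (1/2)(gap between curves at 4) x (Q* - 4) = (1/2)(41)(5.125) = 105.0625.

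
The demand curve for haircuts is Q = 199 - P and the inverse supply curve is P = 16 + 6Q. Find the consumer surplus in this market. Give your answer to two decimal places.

Rewriting demand in inverse form: P = 199 - Q.
Setting demand equal to supply, 183 = 7Q, so Q* = 26.1429 and P* = 172.8571.
Consumer surplus is the triangle under demand above P*: (1/2)(26.1429)(199 - 172.8571) = (1/2)(26.1429)(26.1429) = 341.7245.

341.72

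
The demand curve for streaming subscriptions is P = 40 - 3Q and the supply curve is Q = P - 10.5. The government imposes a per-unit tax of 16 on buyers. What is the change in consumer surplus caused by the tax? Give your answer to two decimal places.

Rewriting supply in inverse form: P = 10.5 + Q.
Pre-tax equilibrium: 40 - 3Q = 10.5 + Q gives Q* = 7.375, P* = 17.875.
With the tax, buyers' net willingness to pay falls by 16: (40 - 16) - 3Q = 10.5 + Q, so Q_t = 3.375. Buyers pay P_b = 29.875; sellers receive P_s = P_b - 16 = 13.875.
CS falls from (1/2)(7.375)(22.125) = 81.5859 to (1/2)(3.375)(10.125) = 17.0859, a change of -64.5.

-64.50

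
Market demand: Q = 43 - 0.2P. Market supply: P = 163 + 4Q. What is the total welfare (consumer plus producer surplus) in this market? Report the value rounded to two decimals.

Rewriting demand in inverse form: P = 215 - 5Q.
Setting demand equal to supply, 52 = 9Q, so Q* = 5.7778 and P* = 186.1111.
Total surplus is the full triangle between the curves from 0 to Q*: (1/2)(5.7778)(215 - 163) = 150.2222.

150.22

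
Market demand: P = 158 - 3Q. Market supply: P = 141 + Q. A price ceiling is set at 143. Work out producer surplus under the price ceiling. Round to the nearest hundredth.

2.00

Without the control, 158 - 3Q = 141 + Q so Q* = 4.25 and P* = 145.25.
At the ceiling price 143, quantity supplied is (143 - 141)/1 = 2; supply is the short side, so Q = 2 trades at P = 143.
PS is the triangle above supply below 143: (1/2)(2)(143 - 141) = 2.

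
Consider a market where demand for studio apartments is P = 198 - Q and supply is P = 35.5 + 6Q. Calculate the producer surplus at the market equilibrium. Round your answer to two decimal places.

Set 198 - Q = 35.5 + 6Q, which gives 162.5 = 7Q, so Q* = 23.2143 and P* = 198 - (23.2143) = 174.7857.
The supply curve's price intercept is 35.5, so PS = (1/2)(Q*)(P* - 35.5) = (1/2)(23.2143)(139.2857) = 1616.7092.

1616.71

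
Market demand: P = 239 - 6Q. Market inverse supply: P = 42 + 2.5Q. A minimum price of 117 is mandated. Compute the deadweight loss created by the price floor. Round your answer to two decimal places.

Without the control, 239 - 6Q = 42 + 2.5Q so Q* = 23.1765 and P* = 99.9412.
At P = 117, buyers demand (239 - 117)/6 = 20.3333 while sellers would supply more, so the quantity traded is 20.3333 at price 117.
At Q = 20.3333 the demand price is 117 and the supply price is 92.8333. Deadweight loss is the triangle between the curves from 20.3333 to 23.1765: (1/2)(117 - 92.8333)(23.1765 - 20.3333) = 34.3546.

34.35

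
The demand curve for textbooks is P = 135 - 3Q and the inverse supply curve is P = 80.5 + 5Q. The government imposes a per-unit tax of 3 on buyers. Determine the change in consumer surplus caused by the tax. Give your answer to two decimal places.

Pre-tax equilibrium: 135 - 3Q = 80.5 + 5Q gives Q* = 6.8125, P* = 114.5625.
A tax on buyers shifts demand down by 3: (135 - 3) - 3Q = 80.5 + 5Q, so Q_t = 6.4375. Buyers pay P_b = 115.6875; sellers receive P_s = P_b - 3 = 112.6875.
Consumers lose the trapezoid between P* and P_b out to Q_t plus the triangle from Q_t to Q*: change in CS = 62.1621 - 69.6152 = -7.4531.

-7.45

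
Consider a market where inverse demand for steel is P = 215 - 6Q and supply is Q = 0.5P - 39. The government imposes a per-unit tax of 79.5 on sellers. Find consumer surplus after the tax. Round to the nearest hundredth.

154.98

Rewriting supply in inverse form: P = 78 + 2Q.
Pre-tax equilibrium: 215 - 6Q = 78 + 2Q gives Q* = 17.125, P* = 112.25.
A tax on sellers shifts supply up by 79.5: 215 - 6Q = 78 + 2Q + 79.5, so Q_t = 7.1875. Buyers pay P_b = 171.875; sellers receive P_s = P_b - 79.5 = 92.375.
Consumer surplus is the triangle under demand above P_b: (1/2)(7.1875)(215 - 171.875) = 154.9805.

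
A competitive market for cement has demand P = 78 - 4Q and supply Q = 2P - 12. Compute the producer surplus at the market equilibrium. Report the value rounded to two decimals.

64.00

Rewriting supply in inverse form: P = 6 + 0.5Q.
Equilibrium: 78 - 4Q = 6 + 0.5Q, so Q* = 16 and P* = 14.
The supply curve's price intercept is 6, so PS = (1/2)(Q*)(P* - 6) = (1/2)(16)(8) = 64.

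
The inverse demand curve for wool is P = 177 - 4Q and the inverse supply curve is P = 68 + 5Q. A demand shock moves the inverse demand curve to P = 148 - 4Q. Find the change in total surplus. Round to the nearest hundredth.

-304.50

Initial equilibrium: Q_0 = 12.1111, P_0 = 128.5556; CS_0 = (1/2)(12.1111)(48.4444) = 293.358, PS_0 = (1/2)(12.1111)(60.5556) = 366.6975.
New equilibrium: 148 - 4Q = 68 + 5Q gives Q_1 = 8.8889, P_1 = 112.4444; CS_1 = 158.0247, PS_1 = 197.5309.
Change in total surplus = (158.0247 + 197.5309) - (293.358 + 366.6975) = -304.5.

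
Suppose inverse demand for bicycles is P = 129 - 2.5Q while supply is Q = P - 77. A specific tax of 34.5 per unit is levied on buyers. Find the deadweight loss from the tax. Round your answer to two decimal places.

170.04

Rewriting supply in inverse form: P = 77 + Q.
Pre-tax equilibrium: 129 - 2.5Q = 77 + Q gives Q* = 14.8571, P* = 91.8571.
With the tax, buyers' net willingness to pay falls by 34.5: (129 - 34.5) - 2.5Q = 77 + Q, so Q_t = 5. Buyers pay P_b = 116.5; sellers receive P_s = P_b - 34.5 = 82.
Deadweight loss is the triangle between the curves from Q_t to Q*: (1/2)(14.8571 - 5)(34.5) = 170.0357.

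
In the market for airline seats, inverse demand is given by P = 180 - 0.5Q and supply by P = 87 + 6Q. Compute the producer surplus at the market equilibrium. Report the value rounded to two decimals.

Setting demand equal to supply, 93 = 6.5Q, so Q* = 14.3077 and P* = 172.8462.
PS is the area between P* and the supply curve from 0 to Q*: (1/2)(14.3077)(85.8462) = 614.1302.

614.13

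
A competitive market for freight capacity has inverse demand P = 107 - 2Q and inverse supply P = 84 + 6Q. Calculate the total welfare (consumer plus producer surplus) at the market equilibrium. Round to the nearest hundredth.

Setting demand equal to supply, 23 = 8Q, so Q* = 2.875 and P* = 101.25.
Total surplus is the full triangle between the curves from 0 to Q*: (1/2)(2.875)(107 - 84) = 33.0625.

33.06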